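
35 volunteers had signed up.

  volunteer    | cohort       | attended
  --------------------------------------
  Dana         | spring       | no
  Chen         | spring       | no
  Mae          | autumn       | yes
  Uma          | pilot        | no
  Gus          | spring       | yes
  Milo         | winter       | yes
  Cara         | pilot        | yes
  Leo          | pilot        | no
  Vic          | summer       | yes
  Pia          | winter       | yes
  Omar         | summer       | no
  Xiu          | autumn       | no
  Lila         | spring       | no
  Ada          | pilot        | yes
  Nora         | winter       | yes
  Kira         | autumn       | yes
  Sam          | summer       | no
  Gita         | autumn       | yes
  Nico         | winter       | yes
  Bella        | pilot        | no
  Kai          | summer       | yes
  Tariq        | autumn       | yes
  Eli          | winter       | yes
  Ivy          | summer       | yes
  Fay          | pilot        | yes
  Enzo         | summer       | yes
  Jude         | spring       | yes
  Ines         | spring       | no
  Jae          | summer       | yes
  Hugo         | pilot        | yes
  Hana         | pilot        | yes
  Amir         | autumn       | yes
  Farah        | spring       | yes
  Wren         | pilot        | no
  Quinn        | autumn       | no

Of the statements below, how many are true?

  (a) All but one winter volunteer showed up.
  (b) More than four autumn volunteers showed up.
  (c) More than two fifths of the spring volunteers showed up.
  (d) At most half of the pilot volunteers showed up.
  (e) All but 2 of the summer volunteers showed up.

(a) winter: |A| = 5, |A ∩ B| = 5; needs |A ∖ B| = 1 — false.
(b) autumn: |A| = 7, |A ∩ B| = 5; needs |A ∩ B| > 4 — true.
(c) spring: |A| = 7, |A ∩ B| = 3; needs |A ∩ B| / |A| > 2/5 — true.
(d) pilot: |A| = 9, |A ∩ B| = 5; needs |A ∩ B| ≤ |A ∖ B| — false.
(e) summer: |A| = 7, |A ∩ B| = 5; needs |A ∖ B| = 2 — true.

3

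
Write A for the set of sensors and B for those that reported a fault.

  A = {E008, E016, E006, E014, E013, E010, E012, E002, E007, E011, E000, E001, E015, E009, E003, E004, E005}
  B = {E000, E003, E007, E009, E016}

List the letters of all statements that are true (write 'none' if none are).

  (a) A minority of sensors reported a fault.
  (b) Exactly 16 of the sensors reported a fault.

|A| = 17, |A ∩ B| = 5, |A ∖ B| = 12.
(a) |A ∩ B| < |A ∖ B|: holds.
(b) |A ∩ B| = 16: fails.

(a)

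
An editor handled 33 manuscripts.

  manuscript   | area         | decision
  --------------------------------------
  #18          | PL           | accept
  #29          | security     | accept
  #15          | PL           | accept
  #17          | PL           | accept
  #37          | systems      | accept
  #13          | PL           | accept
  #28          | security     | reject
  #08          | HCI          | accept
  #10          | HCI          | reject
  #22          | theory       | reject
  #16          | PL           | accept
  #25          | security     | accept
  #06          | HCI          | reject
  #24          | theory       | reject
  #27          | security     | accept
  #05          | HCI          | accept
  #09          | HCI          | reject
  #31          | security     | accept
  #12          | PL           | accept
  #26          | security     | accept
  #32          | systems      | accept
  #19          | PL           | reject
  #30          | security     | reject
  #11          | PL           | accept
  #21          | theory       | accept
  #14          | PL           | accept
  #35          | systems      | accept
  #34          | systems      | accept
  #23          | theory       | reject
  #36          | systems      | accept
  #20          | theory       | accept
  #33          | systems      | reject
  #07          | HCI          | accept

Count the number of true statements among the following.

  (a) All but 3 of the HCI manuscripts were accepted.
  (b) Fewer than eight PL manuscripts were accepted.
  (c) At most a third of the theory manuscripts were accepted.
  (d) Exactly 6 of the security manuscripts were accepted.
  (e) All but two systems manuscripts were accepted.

1

(a) HCI: |A| = 6, |A ∩ B| = 3; needs |A ∖ B| = 3 — true.
(b) PL: |A| = 9, |A ∩ B| = 8; needs |A ∩ B| < 8 — false.
(c) theory: |A| = 5, |A ∩ B| = 2; needs |A ∩ B| / |A| ≤ 1/3 — false.
(d) security: |A| = 7, |A ∩ B| = 5; needs |A ∩ B| = 6 — false.
(e) systems: |A| = 6, |A ∩ B| = 5; needs |A ∖ B| = 2 — false.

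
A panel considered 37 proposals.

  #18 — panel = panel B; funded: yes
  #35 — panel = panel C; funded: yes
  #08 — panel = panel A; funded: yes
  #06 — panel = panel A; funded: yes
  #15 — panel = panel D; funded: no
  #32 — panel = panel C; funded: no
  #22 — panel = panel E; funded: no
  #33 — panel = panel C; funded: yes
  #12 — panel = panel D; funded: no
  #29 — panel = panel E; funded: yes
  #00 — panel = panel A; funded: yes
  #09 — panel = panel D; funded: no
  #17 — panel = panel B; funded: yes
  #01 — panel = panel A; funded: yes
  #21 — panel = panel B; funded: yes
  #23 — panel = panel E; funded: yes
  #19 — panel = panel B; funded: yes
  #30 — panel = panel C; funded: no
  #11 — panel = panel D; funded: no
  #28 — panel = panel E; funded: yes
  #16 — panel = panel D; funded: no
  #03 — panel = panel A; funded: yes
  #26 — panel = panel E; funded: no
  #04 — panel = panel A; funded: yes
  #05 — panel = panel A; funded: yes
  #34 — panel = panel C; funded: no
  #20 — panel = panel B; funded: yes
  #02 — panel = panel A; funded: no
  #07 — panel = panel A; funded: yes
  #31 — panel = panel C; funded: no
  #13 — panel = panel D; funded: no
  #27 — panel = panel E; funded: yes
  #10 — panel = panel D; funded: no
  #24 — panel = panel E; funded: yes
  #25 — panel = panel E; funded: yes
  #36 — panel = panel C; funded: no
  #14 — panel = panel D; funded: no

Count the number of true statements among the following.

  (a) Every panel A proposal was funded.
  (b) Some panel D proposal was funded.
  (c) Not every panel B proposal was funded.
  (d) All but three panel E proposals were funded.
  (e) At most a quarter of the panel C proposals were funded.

(a) panel A: |A| = 9, |A ∩ B| = 8; needs A ⊆ B, i.e. every element of A is in B (|A ∖ B| = 0) — false.
(b) panel D: |A| = 8, |A ∩ B| = 0; needs A ∩ B ≠ ∅ (|A ∩ B| ≥ 1) — false.
(c) panel B: |A| = 5, |A ∩ B| = 5; needs A ⊄ B (|A ∖ B| ≥ 1) — false.
(d) panel E: |A| = 8, |A ∩ B| = 6; needs |A ∖ B| = 3 — false.
(e) panel C: |A| = 7, |A ∩ B| = 2; needs |A ∩ B| / |A| ≤ 1/4 — false.

0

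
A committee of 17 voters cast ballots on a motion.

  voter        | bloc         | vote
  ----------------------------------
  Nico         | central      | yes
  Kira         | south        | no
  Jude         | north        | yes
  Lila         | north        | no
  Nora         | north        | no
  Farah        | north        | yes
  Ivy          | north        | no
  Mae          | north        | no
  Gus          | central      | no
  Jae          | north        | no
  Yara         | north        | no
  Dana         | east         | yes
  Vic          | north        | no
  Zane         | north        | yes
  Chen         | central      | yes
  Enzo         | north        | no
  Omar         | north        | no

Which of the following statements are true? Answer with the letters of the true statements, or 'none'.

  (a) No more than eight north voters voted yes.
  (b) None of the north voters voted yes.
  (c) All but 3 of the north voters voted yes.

(a)

|A| = 12, |A ∩ B| = 3, |A ∖ B| = 9.
(a) |A ∩ B| ≤ 8: holds.
(b) A ∩ B = ∅ (|A ∩ B| = 0): fails.
(c) |A ∖ B| = 3: fails.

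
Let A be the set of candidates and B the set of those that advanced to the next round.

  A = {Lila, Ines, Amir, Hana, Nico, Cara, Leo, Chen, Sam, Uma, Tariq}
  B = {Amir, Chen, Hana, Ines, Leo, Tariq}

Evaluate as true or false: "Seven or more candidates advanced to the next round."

False

Truth condition: |A ∩ B| ≥ 7.
A (the restrictor) = {Lila, Ines, Amir, Hana, Nico, Cara, Leo, Chen, Sam, Uma, Tariq}, |A| = 11.
A ∩ B = {Ines, Amir, Hana, Leo, Chen, Tariq}, so |A ∩ B| = 6.
|A ∩ B| = 6, so the statement is false.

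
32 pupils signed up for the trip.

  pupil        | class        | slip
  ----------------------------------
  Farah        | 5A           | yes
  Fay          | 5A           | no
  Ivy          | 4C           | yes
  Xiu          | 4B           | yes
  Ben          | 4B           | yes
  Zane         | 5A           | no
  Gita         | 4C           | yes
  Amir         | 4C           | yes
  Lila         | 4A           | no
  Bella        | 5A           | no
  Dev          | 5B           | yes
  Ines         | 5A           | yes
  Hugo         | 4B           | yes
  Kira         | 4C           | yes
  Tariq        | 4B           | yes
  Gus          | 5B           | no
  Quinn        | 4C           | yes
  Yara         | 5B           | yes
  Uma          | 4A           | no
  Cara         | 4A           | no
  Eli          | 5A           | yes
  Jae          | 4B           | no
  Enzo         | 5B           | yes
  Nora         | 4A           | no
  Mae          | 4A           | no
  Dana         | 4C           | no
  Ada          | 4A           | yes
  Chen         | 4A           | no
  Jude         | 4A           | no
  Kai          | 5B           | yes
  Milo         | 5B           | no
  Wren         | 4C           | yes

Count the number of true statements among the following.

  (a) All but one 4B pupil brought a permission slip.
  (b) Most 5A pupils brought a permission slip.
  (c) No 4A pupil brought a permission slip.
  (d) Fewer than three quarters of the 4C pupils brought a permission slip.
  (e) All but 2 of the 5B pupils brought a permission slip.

2

(a) 4B: |A| = 5, |A ∩ B| = 4; needs |A ∖ B| = 1 — true.
(b) 5A: |A| = 6, |A ∩ B| = 3; needs |A ∩ B| > |A ∖ B| — false.
(c) 4A: |A| = 8, |A ∩ B| = 1; needs A ∩ B = ∅ (|A ∩ B| = 0) — false.
(d) 4C: |A| = 7, |A ∩ B| = 6; needs |A ∩ B| / |A| < 3/4 — false.
(e) 5B: |A| = 6, |A ∩ B| = 4; needs |A ∖ B| = 2 — true.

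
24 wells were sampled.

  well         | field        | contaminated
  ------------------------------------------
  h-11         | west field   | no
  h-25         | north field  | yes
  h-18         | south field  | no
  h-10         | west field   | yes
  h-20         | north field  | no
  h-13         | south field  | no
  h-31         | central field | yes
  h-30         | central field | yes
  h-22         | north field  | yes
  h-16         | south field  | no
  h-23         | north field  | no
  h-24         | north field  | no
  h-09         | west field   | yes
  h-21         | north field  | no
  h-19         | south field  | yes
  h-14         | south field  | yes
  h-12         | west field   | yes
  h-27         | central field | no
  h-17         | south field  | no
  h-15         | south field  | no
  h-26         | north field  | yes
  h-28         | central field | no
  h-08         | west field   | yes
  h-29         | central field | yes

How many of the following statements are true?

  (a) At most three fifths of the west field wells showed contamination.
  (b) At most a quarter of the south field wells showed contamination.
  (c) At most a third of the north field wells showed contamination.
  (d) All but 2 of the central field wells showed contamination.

(a) west field: |A| = 5, |A ∩ B| = 4; needs |A ∩ B| / |A| ≤ 3/5 — false.
(b) south field: |A| = 7, |A ∩ B| = 2; needs |A ∩ B| / |A| ≤ 1/4 — false.
(c) north field: |A| = 7, |A ∩ B| = 3; needs |A ∩ B| / |A| ≤ 1/3 — false.
(d) central field: |A| = 5, |A ∩ B| = 3; needs |A ∖ B| = 2 — true.

1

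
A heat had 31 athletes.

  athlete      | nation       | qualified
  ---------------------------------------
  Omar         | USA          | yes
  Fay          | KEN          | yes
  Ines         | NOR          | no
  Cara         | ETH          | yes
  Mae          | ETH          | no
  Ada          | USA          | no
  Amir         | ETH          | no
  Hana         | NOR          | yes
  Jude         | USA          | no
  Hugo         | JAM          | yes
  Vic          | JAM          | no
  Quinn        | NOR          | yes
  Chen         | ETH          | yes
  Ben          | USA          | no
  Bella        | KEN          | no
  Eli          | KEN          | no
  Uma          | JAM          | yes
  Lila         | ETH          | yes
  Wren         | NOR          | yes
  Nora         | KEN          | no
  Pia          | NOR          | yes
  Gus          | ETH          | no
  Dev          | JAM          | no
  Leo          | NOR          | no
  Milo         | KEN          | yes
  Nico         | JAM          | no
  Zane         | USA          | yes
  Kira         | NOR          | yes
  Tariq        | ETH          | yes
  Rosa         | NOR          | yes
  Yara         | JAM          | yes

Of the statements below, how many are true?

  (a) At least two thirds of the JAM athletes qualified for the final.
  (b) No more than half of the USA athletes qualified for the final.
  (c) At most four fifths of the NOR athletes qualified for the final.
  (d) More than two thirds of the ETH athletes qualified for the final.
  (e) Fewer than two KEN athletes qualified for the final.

(a) JAM: |A| = 6, |A ∩ B| = 3; needs |A ∩ B| / |A| ≥ 2/3 — false.
(b) USA: |A| = 5, |A ∩ B| = 2; needs |A ∩ B| ≤ |A ∖ B| — true.
(c) NOR: |A| = 8, |A ∩ B| = 6; needs |A ∩ B| / |A| ≤ 4/5 — true.
(d) ETH: |A| = 7, |A ∩ B| = 4; needs |A ∩ B| / |A| > 2/3 — false.
(e) KEN: |A| = 5, |A ∩ B| = 2; needs |A ∩ B| < 2 — false.

2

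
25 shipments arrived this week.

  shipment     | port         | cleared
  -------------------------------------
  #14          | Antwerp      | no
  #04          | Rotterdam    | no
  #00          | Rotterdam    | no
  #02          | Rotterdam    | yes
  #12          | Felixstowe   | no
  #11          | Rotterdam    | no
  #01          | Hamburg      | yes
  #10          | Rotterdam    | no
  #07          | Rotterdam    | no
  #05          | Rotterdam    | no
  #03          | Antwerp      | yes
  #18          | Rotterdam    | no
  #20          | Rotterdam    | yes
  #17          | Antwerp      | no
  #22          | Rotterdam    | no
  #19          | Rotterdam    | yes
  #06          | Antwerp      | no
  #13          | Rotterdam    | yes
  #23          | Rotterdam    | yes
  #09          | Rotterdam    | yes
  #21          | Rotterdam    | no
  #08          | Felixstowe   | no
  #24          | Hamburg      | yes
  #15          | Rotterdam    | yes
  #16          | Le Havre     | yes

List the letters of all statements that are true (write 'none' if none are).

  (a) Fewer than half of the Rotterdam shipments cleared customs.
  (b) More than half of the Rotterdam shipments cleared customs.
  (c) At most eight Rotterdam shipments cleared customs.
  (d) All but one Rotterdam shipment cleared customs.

(a), (c)

|A| = 16, |A ∩ B| = 7, |A ∖ B| = 9.
(a) |A ∩ B| < |A ∖ B|: holds.
(b) |A ∩ B| > |A ∖ B|: fails.
(c) |A ∩ B| ≤ 8: holds.
(d) |A ∖ B| = 1: fails.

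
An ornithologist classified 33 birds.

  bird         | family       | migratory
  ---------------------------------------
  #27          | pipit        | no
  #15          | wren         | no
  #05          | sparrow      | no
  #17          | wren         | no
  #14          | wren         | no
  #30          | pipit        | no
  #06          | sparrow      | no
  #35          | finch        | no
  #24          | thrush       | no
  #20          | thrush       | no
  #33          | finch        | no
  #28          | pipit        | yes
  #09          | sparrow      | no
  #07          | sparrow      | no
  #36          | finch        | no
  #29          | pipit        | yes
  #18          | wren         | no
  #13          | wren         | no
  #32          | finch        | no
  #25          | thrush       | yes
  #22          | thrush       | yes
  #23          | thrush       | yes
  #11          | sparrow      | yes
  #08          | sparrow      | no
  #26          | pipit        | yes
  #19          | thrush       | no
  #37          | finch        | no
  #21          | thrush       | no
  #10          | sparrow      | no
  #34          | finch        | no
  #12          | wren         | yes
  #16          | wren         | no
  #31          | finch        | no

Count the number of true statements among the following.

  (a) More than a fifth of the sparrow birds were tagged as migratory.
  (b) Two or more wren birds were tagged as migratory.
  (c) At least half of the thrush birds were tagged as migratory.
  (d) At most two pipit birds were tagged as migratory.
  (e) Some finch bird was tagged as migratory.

0

(a) sparrow: |A| = 7, |A ∩ B| = 1; needs |A ∩ B| / |A| > 1/5 — false.
(b) wren: |A| = 7, |A ∩ B| = 1; needs |A ∩ B| ≥ 2 — false.
(c) thrush: |A| = 7, |A ∩ B| = 3; needs |A ∩ B| ≥ |A ∖ B| — false.
(d) pipit: |A| = 5, |A ∩ B| = 3; needs |A ∩ B| ≤ 2 — false.
(e) finch: |A| = 7, |A ∩ B| = 0; needs A ∩ B ≠ ∅ (|A ∩ B| ≥ 1) — false.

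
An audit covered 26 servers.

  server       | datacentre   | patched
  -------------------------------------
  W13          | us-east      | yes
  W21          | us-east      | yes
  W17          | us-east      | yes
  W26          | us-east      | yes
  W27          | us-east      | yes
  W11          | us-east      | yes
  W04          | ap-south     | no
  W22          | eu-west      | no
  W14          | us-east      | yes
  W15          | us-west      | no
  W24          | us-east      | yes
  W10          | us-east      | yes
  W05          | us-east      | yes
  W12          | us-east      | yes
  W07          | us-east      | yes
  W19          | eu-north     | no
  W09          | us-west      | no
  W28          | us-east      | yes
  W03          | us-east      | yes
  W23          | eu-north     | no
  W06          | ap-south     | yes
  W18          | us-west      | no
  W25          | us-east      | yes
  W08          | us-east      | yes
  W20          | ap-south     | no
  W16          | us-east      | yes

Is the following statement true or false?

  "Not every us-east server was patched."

False

'Not every us-east server was patched' holds iff A ⊄ B (|A ∖ B| ≥ 1).
|A| = 17, |A ∩ B| = 17, |A ∖ B| = 0.
So the statement is false.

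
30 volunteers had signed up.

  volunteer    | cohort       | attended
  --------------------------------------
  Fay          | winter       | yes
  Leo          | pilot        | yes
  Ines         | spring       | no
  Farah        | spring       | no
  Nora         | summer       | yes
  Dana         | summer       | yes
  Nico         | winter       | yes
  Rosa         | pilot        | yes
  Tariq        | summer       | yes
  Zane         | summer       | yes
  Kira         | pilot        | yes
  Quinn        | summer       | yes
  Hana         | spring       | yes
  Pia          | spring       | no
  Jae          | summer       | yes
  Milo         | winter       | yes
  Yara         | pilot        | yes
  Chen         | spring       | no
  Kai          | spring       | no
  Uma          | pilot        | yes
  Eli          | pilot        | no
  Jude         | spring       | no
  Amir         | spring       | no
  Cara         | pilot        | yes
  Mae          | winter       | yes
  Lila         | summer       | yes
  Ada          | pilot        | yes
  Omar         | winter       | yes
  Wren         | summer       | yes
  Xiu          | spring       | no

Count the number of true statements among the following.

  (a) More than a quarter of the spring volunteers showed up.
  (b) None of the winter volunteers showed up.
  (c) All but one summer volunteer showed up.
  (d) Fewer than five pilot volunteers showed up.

(a) spring: |A| = 9, |A ∩ B| = 1; needs |A ∩ B| / |A| > 1/4 — false.
(b) winter: |A| = 5, |A ∩ B| = 5; needs A ∩ B = ∅ (|A ∩ B| = 0) — false.
(c) summer: |A| = 8, |A ∩ B| = 8; needs |A ∖ B| = 1 — false.
(d) pilot: |A| = 8, |A ∩ B| = 7; needs |A ∩ B| < 5 — false.

0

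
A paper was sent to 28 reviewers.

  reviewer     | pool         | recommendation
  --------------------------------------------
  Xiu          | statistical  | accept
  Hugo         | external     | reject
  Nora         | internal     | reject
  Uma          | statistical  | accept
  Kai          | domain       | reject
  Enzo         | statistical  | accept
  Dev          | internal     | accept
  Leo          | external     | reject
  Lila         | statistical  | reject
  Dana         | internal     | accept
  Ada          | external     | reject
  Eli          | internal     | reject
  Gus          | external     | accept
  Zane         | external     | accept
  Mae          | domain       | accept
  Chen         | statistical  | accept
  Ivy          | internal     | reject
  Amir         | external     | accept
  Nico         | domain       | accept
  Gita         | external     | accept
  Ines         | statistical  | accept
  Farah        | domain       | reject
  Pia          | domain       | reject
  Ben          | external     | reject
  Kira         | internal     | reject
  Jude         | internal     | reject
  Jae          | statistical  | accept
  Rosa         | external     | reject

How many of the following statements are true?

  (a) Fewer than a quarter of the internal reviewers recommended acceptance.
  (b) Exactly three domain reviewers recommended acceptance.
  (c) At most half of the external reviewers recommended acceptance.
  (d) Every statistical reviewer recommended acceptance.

1

(a) internal: |A| = 7, |A ∩ B| = 2; needs |A ∩ B| / |A| < 1/4 — false.
(b) domain: |A| = 5, |A ∩ B| = 2; needs |A ∩ B| = 3 — false.
(c) external: |A| = 9, |A ∩ B| = 4; needs |A ∩ B| ≤ |A ∖ B| — true.
(d) statistical: |A| = 7, |A ∩ B| = 6; needs A ⊆ B, i.e. every element of A is in B (|A ∖ B| = 0) — false.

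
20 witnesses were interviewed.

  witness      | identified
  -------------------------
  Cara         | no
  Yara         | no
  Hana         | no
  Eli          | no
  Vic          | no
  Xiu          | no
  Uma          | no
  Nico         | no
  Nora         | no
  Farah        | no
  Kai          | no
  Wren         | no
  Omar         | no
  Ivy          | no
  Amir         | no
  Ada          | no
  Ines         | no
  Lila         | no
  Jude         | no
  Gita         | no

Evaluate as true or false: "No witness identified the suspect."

True

Truth condition: A ∩ B = ∅ (|A ∩ B| = 0).
|A| = 20, |A ∩ B| = 0, |A ∖ B| = 20.
So the statement is true.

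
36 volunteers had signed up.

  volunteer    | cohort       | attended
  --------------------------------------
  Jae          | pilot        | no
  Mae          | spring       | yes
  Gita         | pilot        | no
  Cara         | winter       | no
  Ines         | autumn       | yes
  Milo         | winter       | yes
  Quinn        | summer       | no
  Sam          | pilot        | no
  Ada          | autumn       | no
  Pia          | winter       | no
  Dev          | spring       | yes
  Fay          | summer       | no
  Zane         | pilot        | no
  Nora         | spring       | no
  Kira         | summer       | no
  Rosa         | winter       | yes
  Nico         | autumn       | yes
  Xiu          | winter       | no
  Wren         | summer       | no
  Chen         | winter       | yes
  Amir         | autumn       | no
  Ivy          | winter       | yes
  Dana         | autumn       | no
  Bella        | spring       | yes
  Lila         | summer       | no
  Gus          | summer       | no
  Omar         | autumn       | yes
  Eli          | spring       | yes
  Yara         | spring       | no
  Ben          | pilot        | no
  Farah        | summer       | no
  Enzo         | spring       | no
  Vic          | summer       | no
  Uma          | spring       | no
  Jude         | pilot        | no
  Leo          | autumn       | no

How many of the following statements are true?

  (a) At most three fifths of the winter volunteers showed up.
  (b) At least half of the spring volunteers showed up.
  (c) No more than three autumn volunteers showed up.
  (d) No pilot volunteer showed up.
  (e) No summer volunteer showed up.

5

(a) winter: |A| = 7, |A ∩ B| = 4; needs |A ∩ B| / |A| ≤ 3/5 — true.
(b) spring: |A| = 8, |A ∩ B| = 4; needs |A ∩ B| ≥ |A ∖ B| — true.
(c) autumn: |A| = 7, |A ∩ B| = 3; needs |A ∩ B| ≤ 3 — true.
(d) pilot: |A| = 6, |A ∩ B| = 0; needs A ∩ B = ∅ (|A ∩ B| = 0) — true.
(e) summer: |A| = 8, |A ∩ B| = 0; needs A ∩ B = ∅ (|A ∩ B| = 0) — true.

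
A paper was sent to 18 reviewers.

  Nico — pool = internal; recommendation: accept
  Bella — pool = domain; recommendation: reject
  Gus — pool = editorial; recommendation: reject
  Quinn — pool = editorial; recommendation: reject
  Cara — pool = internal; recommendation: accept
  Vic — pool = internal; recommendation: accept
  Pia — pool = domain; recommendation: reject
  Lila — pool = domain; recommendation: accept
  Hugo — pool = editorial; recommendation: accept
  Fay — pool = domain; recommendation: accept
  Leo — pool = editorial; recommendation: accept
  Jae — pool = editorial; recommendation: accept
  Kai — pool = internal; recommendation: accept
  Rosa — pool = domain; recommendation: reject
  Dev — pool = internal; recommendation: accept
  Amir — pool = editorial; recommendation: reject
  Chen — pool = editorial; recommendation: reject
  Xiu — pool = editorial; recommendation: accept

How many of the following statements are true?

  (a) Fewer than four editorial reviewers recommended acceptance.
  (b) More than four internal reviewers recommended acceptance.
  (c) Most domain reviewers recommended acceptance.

1

(a) editorial: |A| = 8, |A ∩ B| = 4; needs |A ∩ B| < 4 — false.
(b) internal: |A| = 5, |A ∩ B| = 5; needs |A ∩ B| > 4 — true.
(c) domain: |A| = 5, |A ∩ B| = 2; needs |A ∩ B| > |A ∖ B| — false.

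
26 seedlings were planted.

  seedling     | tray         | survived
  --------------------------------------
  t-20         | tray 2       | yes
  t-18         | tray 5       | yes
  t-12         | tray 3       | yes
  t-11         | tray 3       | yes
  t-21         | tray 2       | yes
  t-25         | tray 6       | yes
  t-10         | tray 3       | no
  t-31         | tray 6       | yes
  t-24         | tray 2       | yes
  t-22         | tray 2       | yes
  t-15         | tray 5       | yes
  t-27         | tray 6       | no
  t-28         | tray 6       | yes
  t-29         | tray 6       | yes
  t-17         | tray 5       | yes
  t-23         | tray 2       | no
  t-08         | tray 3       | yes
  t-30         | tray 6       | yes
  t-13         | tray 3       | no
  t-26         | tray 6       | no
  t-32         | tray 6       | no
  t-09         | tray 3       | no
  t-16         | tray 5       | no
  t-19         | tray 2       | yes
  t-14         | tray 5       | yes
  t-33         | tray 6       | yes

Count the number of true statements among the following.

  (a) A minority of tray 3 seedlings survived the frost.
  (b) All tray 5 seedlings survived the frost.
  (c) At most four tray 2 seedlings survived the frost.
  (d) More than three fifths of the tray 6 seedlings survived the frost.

(a) tray 3: |A| = 6, |A ∩ B| = 3; needs |A ∩ B| < |A ∖ B| — false.
(b) tray 5: |A| = 5, |A ∩ B| = 4; needs A ⊆ B, i.e. every element of A is in B (|A ∖ B| = 0) — false.
(c) tray 2: |A| = 6, |A ∩ B| = 5; needs |A ∩ B| ≤ 4 — false.
(d) tray 6: |A| = 9, |A ∩ B| = 6; needs |A ∩ B| / |A| > 3/5 — true.

1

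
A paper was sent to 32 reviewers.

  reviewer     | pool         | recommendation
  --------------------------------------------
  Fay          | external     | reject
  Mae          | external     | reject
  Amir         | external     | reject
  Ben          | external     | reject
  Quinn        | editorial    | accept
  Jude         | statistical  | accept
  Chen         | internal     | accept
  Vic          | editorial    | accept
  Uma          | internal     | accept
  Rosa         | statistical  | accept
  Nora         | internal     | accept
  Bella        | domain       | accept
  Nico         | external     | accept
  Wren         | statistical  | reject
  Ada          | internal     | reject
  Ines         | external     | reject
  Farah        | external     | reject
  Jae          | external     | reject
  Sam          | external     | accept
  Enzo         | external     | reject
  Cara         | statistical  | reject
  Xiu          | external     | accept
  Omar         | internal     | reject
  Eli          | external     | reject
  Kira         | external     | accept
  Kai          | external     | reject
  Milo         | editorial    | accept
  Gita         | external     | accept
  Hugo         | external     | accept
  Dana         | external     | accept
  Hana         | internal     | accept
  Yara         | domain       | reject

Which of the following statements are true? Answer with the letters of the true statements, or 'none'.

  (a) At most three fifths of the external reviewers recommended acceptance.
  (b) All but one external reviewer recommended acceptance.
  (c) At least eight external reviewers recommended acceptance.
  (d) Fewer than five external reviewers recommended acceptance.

|A| = 17, |A ∩ B| = 7, |A ∖ B| = 10.
(a) |A ∩ B| / |A| ≤ 3/5: holds.
(b) |A ∖ B| = 1: fails.
(c) |A ∩ B| ≥ 8: fails.
(d) |A ∩ B| < 5: fails.

(a)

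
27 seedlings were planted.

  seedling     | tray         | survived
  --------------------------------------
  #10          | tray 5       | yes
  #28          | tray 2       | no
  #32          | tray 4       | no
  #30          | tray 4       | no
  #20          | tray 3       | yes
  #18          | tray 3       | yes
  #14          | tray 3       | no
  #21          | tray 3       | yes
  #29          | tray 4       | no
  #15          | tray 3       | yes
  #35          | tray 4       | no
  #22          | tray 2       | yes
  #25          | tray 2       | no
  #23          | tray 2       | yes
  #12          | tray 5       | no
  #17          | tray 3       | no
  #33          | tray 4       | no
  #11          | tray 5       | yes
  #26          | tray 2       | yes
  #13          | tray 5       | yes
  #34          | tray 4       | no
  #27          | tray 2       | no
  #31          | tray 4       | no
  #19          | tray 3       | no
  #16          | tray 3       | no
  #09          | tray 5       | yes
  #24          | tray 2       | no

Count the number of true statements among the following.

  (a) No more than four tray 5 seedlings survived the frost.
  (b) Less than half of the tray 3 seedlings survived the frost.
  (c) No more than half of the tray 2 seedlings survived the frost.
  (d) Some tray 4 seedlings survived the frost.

2

(a) tray 5: |A| = 5, |A ∩ B| = 4; needs |A ∩ B| ≤ 4 — true.
(b) tray 3: |A| = 8, |A ∩ B| = 4; needs |A ∩ B| < |A ∖ B| — false.
(c) tray 2: |A| = 7, |A ∩ B| = 3; needs |A ∩ B| ≤ |A ∖ B| — true.
(d) tray 4: |A| = 7, |A ∩ B| = 0; needs A ∩ B ≠ ∅ (|A ∩ B| ≥ 1) — false.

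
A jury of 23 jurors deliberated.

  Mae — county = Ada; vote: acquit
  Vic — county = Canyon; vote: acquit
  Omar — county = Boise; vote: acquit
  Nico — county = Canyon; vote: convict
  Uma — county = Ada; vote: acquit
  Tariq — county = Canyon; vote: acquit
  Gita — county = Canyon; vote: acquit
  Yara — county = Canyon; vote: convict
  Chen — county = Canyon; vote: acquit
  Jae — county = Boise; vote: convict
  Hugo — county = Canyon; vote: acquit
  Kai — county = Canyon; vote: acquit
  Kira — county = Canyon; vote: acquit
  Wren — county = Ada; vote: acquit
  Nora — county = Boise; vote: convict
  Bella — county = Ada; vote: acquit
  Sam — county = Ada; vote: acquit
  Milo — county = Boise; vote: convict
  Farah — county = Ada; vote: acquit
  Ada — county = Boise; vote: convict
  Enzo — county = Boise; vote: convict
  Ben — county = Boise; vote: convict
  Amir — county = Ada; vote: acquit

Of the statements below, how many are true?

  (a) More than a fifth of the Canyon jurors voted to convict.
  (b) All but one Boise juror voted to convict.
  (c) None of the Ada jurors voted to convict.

3

(a) Canyon: |A| = 9, |A ∩ B| = 2; needs |A ∩ B| / |A| > 1/5 — true.
(b) Boise: |A| = 7, |A ∩ B| = 6; needs |A ∖ B| = 1 — true.
(c) Ada: |A| = 7, |A ∩ B| = 0; needs A ∩ B = ∅ (|A ∩ B| = 0) — true.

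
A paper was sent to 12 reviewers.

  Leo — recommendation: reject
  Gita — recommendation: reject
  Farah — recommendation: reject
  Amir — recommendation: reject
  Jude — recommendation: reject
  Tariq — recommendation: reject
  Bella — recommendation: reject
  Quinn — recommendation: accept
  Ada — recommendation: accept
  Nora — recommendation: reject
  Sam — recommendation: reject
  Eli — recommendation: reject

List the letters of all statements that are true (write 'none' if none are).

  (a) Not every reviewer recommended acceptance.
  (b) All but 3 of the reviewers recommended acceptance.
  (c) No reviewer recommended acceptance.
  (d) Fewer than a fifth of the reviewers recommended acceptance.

|A| = 12, |A ∩ B| = 2, |A ∖ B| = 10.
(a) A ⊄ B (|A ∖ B| ≥ 1): holds.
(b) |A ∖ B| = 3: fails.
(c) A ∩ B = ∅ (|A ∩ B| = 0): fails.
(d) |A ∩ B| / |A| < 1/5: holds.

(a), (d)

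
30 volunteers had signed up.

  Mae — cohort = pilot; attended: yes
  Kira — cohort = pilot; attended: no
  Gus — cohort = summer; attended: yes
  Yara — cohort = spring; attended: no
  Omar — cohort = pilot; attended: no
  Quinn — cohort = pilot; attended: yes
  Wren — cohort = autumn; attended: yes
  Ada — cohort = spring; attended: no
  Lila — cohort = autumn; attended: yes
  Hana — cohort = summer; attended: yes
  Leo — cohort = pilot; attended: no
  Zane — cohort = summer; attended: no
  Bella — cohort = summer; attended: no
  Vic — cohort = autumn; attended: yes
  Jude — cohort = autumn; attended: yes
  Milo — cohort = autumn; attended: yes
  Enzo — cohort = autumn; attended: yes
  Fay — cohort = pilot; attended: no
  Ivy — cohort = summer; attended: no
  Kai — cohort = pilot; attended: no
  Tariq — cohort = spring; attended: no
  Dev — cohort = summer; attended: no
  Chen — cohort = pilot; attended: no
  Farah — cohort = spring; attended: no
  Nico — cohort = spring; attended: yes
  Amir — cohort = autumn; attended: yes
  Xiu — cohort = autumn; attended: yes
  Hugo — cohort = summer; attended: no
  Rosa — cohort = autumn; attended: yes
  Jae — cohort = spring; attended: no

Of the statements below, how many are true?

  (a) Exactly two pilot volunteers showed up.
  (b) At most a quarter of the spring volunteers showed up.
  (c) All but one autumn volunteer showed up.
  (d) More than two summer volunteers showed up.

2

(a) pilot: |A| = 8, |A ∩ B| = 2; needs |A ∩ B| = 2 — true.
(b) spring: |A| = 6, |A ∩ B| = 1; needs |A ∩ B| / |A| ≤ 1/4 — true.
(c) autumn: |A| = 9, |A ∩ B| = 9; needs |A ∖ B| = 1 — false.
(d) summer: |A| = 7, |A ∩ B| = 2; needs |A ∩ B| > 2 — false.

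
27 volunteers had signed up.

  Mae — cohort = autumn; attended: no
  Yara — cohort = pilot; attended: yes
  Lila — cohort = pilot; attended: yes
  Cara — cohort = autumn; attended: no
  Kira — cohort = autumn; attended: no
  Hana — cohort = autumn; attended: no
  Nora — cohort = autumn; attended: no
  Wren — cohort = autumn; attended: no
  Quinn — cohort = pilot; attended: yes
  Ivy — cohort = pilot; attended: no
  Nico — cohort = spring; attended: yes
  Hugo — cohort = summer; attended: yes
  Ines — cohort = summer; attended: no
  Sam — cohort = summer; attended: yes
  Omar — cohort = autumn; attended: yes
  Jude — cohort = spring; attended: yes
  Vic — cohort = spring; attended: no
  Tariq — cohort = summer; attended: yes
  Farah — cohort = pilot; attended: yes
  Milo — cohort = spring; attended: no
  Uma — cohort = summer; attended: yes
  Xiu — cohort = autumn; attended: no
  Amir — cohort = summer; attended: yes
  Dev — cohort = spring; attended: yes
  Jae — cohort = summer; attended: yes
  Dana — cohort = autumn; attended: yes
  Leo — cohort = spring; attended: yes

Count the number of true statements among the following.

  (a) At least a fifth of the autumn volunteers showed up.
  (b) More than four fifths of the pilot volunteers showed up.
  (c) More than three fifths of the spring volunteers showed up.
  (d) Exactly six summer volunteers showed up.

3

(a) autumn: |A| = 9, |A ∩ B| = 2; needs |A ∩ B| / |A| ≥ 1/5 — true.
(b) pilot: |A| = 5, |A ∩ B| = 4; needs |A ∩ B| / |A| > 4/5 — false.
(c) spring: |A| = 6, |A ∩ B| = 4; needs |A ∩ B| / |A| > 3/5 — true.
(d) summer: |A| = 7, |A ∩ B| = 6; needs |A ∩ B| = 6 — true.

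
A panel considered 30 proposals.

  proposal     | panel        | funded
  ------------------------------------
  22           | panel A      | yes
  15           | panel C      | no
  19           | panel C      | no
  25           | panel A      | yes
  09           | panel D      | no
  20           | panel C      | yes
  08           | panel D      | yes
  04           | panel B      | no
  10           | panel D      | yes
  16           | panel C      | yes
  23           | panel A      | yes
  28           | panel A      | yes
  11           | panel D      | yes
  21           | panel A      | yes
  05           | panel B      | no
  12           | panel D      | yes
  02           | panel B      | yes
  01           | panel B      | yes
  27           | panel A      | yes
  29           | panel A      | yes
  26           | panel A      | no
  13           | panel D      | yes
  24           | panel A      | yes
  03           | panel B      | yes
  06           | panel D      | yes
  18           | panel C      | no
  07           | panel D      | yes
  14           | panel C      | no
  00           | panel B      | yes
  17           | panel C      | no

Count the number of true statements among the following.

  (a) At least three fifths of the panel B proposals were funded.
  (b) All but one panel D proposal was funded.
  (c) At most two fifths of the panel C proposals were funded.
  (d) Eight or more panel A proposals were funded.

(a) panel B: |A| = 6, |A ∩ B| = 4; needs |A ∩ B| / |A| ≥ 3/5 — true.
(b) panel D: |A| = 8, |A ∩ B| = 7; needs |A ∖ B| = 1 — true.
(c) panel C: |A| = 7, |A ∩ B| = 2; needs |A ∩ B| / |A| ≤ 2/5 — true.
(d) panel A: |A| = 9, |A ∩ B| = 8; needs |A ∩ B| ≥ 8 — true.

4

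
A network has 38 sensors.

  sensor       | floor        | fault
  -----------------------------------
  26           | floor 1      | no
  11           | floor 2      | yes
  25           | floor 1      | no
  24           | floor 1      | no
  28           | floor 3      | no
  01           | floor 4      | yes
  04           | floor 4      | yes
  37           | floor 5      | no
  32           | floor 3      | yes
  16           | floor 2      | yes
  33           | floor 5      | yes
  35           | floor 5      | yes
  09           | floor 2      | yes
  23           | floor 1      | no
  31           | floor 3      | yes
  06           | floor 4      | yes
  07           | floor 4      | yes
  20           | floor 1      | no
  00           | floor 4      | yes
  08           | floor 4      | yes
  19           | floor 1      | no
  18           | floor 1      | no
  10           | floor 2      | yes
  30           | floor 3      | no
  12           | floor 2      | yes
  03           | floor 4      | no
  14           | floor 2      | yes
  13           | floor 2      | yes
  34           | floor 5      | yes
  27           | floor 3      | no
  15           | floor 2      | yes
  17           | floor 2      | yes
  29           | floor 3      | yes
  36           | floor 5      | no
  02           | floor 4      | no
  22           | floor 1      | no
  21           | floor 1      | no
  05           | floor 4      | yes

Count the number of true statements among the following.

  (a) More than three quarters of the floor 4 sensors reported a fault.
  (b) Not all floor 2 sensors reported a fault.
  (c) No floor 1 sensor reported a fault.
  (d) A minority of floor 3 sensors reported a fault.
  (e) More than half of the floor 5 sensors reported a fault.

(a) floor 4: |A| = 9, |A ∩ B| = 7; needs |A ∩ B| / |A| > 3/4 — true.
(b) floor 2: |A| = 9, |A ∩ B| = 9; needs A ⊄ B (|A ∖ B| ≥ 1) — false.
(c) floor 1: |A| = 9, |A ∩ B| = 0; needs A ∩ B = ∅ (|A ∩ B| = 0) — true.
(d) floor 3: |A| = 6, |A ∩ B| = 3; needs |A ∩ B| < |A ∖ B| — false.
(e) floor 5: |A| = 5, |A ∩ B| = 3; needs |A ∩ B| > |A ∖ B| — true.

3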